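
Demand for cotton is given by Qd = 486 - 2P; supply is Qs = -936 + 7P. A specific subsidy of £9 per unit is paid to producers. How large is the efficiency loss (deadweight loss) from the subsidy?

Deadweight loss = £63

Pre-subsidy: 486 - 2P = -936 + 7P gives P* = 158, Q* = 170.
With the subsidy, sellers receive Ps = Pb + 9 for each unit, where Pb is the price buyers pay.
Supply in terms of Pb becomes Qs = -936 + 7(Pb + 9) = -873 + 7Pb. Setting this equal to demand: 486 - 2Pb = -873 + 7Pb, so Pb = 151.
Sellers receive Ps = 151 + 9 = 160; Q' = 486 − 2·151 = 184.
The subsidy expands output by 184 − 170 = 14 past the efficient level; on those units the gap between marginal cost and willingness to pay runs from 0 up to 9.
DWL = ½ × 9 × 14 = 63.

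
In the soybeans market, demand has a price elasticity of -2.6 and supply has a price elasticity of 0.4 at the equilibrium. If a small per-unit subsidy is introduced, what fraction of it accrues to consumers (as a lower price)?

For a small subsidy around the equilibrium, the benefit split depends on the relative slopes, which at a point are proportional to the elasticities.
Buyer share = εs/(εs + |εd|) = 0.4/(0.4 + 2.6) = 2/15; seller share = |εd|/(εs + |εd|) = 13/15.

Consumer share = 2/15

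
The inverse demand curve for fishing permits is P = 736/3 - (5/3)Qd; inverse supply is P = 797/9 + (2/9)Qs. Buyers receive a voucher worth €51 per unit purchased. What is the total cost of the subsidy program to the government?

Government cost = €5610

Pre-subsidy: 736/3 - (5/3)Q = 797/9 + (2/9)Q gives Q* = 83 and P* = 107.
With the rebate, buyers effectively pay Pb = Ps − 51, where Ps is the price sellers receive.
On the curves, Pb = 736/3 - (5/3)Q and Ps = 797/9 + (2/9)Q; the wedge Ps − Pb = 51 gives 797/9 + (2/9)Q − (736/3 - (5/3)Q) = 51, so Q' = 110.
Then Pb = 736/3 − (5/3)·110 = 62 and Ps = 797/9 + (2/9)·110 = 113.
Government outlay = subsidy × quantity = 51 × 110 = 5610.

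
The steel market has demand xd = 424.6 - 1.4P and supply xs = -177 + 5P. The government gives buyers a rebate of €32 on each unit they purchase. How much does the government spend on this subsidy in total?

Government cost = €10496

Pre-subsidy: 424.6 - 1.4P = -177 + 5P gives P* = 94, x* = 293.
With the rebate, buyers effectively pay Pb = Ps − 32, where Ps is the price sellers receive.
Demand in terms of Ps becomes xd = 424.6 − 1.4(Ps − 32) = 469.4 - 1.4Ps. Setting this equal to supply: 469.4 - 1.4Ps = -177 + 5Ps, so Ps = 101.
Buyers pay Pb = 101 − 32 = 69; x' = -177 + 5·101 = 328.
Government outlay = subsidy × quantity = 32 × 328 = 10496.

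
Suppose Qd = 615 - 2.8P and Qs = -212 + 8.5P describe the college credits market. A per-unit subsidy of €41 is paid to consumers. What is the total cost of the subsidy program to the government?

Pre-subsidy: 615 - 2.8P = -212 + 8.5P gives P* = 8270/113, Q* = 46339/113.
With the rebate, buyers effectively pay Pb = Ps − 41, where Ps is the price sellers receive.
Demand in terms of Ps becomes Qd = 615 − 2.8(Ps − 41) = 729.8 - 2.8Ps. Setting this equal to supply: 729.8 - 2.8Ps = -212 + 8.5Ps, so Ps = 9418/113.
Buyers pay Pb = 9418/113 − 41 = 4785/113; Q' = -212 + 8.5·(9418/113) = 56097/113.
Government outlay = subsidy × quantity = 41 × 56097/113 = 2299977/113.

Government cost = 2299977/113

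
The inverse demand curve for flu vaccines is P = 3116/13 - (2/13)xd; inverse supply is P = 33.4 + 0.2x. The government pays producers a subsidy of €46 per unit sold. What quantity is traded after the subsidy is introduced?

x' = 713

Pre-subsidy: 3116/13 - (2/13)x = 33.4 + 0.2x gives x* = 583 and P* = 150.
With the subsidy, sellers receive Ps = Pb + 46 for each unit, where Pb is the price buyers pay.
On the curves, Pb = 3116/13 - (2/13)x and Ps = 33.4 + 0.2x; the wedge Ps − Pb = 46 gives 33.4 + 0.2x − (3116/13 - (2/13)x) = 46, so x' = 713.
Then Pb = 3116/13 − (2/13)·713 = 130 and Ps = 33.4 + 0.2·713 = 176.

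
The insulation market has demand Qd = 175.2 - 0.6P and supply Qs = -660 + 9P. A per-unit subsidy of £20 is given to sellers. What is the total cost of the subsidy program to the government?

Government cost = £2685

Pre-subsidy: 175.2 - 0.6P = -660 + 9P gives P* = 87, Q* = 123.
With the subsidy, sellers receive Ps = Pb + 20 for each unit, where Pb is the price buyers pay.
Supply in terms of Pb becomes Qs = -660 + 9(Pb + 20) = -480 + 9Pb. Setting this equal to demand: 175.2 - 0.6Pb = -480 + 9Pb, so Pb = 68.25.
Sellers receive Ps = 68.25 + 20 = 88.25; Q' = 175.2 − 0.6·68.25 = 134.25.
Government outlay = subsidy × quantity = 20 × 134.25 = 2685.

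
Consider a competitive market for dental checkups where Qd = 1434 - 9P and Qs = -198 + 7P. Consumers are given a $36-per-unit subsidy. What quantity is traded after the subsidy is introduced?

Pre-subsidy: 1434 - 9P = -198 + 7P gives P* = 102, Q* = 516.
With the rebate, buyers effectively pay Pb = Ps − 36, where Ps is the price sellers receive.
Demand in terms of Ps becomes Qd = 1434 − 9(Ps − 36) = 1758 - 9Ps. Setting this equal to supply: 1758 - 9Ps = -198 + 7Ps, so Ps = 122.25.
Buyers pay Pb = 122.25 − 36 = 86.25; Q' = -198 + 7·122.25 = 657.75.

Q' = 657.75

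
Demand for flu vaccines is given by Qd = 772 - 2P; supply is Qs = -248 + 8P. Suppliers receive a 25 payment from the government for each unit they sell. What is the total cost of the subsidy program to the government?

Pre-subsidy: 772 - 2P = -248 + 8P gives P* = 102, Q* = 568.
With the subsidy, sellers receive Ps = Pb + 25 for each unit, where Pb is the price buyers pay.
Supply in terms of Pb becomes Qs = -248 + 8(Pb + 25) = -48 + 8Pb. Setting this equal to demand: 772 - 2Pb = -48 + 8Pb, so Pb = 82.
Sellers receive Ps = 82 + 25 = 107; Q' = 772 − 2·82 = 608.
Government outlay = subsidy × quantity = 25 × 608 = 15200.

Government cost = 15200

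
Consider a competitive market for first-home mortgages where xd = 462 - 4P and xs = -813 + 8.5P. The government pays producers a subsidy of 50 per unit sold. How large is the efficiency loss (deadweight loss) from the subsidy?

Pre-subsidy: 462 - 4P = -813 + 8.5P gives P* = 102, x* = 54.
With the subsidy, sellers receive Ps = Pb + 50 for each unit, where Pb is the price buyers pay.
Supply in terms of Pb becomes xs = -813 + 8.5(Pb + 50) = -388 + 8.5Pb. Setting this equal to demand: 462 - 4Pb = -388 + 8.5Pb, so Pb = 68.
Sellers receive Ps = 68 + 50 = 118; x' = 462 − 4·68 = 190.
The subsidy expands output by 190 − 54 = 136 past the efficient level; on those units the gap between marginal cost and willingness to pay runs from 0 up to 50.
DWL = ½ × 50 × 136 = 3400.

Deadweight loss = 3400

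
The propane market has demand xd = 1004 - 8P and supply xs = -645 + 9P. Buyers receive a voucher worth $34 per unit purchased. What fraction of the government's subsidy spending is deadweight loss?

Pre-subsidy: 1004 - 8P = -645 + 9P gives P* = 97, x* = 228.
With the rebate, buyers effectively pay Pb = Ps − 34, where Ps is the price sellers receive.
Demand in terms of Ps becomes xd = 1004 − 8(Ps − 34) = 1276 - 8Ps. Setting this equal to supply: 1276 - 8Ps = -645 + 9Ps, so Ps = 113.
Buyers pay Pb = 113 − 34 = 79; x' = -645 + 9·113 = 372.
ΔCS = ½(228 + 372)(97 − 79) = 5400; ΔPS = ½(228 + 372)(113 − 97) = 4800.
Government spending = 34 × 372 = 12648.
DWL = ½ × 34 × (372 − 228) = 2448; fraction = 2448 / 12648 = 6/31.

DWL / government spending = 6/31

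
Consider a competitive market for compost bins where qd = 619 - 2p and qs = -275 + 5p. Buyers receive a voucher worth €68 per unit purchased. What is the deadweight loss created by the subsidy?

Pre-subsidy: 619 - 2p = -275 + 5p gives p* = 894/7, q* = 2545/7.
With the rebate, buyers effectively pay pb = ps − 68, where ps is the price sellers receive.
Demand in terms of ps becomes qd = 619 − 2(ps − 68) = 755 - 2ps. Setting this equal to supply: 755 - 2ps = -275 + 5ps, so ps = 1030/7.
Buyers pay pb = 1030/7 − 68 = 554/7; q' = -275 + 5·(1030/7) = 3225/7.
The subsidy expands output by 3225/7 − 2545/7 = 680/7 past the efficient level; on those units the gap between marginal cost and willingness to pay runs from 0 up to 68.
DWL = ½ × 68 × 680/7 = 23120/7.

Deadweight loss = 23120/7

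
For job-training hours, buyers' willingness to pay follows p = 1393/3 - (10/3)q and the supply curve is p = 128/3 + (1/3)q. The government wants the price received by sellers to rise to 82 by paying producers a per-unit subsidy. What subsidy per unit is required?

At a seller price of 82, quantity supplied is -128 + 3·82 = 118.
Buyers absorb 118 only when they pay pb = 1393/3 − (10/3)·118 = 71.
s = ps − pb = 82 − 71 = 11.

Required subsidy s = 11 per unit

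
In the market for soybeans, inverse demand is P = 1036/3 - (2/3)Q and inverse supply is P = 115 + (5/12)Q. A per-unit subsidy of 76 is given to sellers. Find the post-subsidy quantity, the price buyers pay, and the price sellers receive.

Q' = 3676/13; buyers pay 6116/39; sellers receive 9080/39

Pre-subsidy: 1036/3 - (2/3)Q = 115 + (5/12)Q gives Q* = 2764/13 and P* = 7940/39.
With the subsidy, sellers receive Ps = Pb + 76 for each unit, where Pb is the price buyers pay.
On the curves, Pb = 1036/3 - (2/3)Q and Ps = 115 + (5/12)Q; the wedge Ps − Pb = 76 gives 115 + (5/12)Q − (1036/3 - (2/3)Q) = 76, so Q' = 3676/13.
Then Pb = 1036/3 − (2/3)·(3676/13) = 6116/39 and Ps = 115 + (5/12)·(3676/13) = 9080/39.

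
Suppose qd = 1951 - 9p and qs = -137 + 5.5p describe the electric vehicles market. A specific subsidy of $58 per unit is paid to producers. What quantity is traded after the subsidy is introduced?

Pre-subsidy: 1951 - 9p = -137 + 5.5p gives p* = 144, q* = 655.
With the subsidy, sellers receive ps = pb + 58 for each unit, where pb is the price buyers pay.
Supply in terms of pb becomes qs = -137 + 5.5(pb + 58) = 182 + 5.5pb. Setting this equal to demand: 1951 - 9pb = 182 + 5.5pb, so pb = 122.
Sellers receive ps = 122 + 58 = 180; q' = 1951 − 9·122 = 853.

q' = 853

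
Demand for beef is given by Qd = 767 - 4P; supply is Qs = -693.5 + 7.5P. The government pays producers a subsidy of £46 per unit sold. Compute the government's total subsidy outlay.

Government cost = £17434

Pre-subsidy: 767 - 4P = -693.5 + 7.5P gives P* = 127, Q* = 259.
With the subsidy, sellers receive Ps = Pb + 46 for each unit, where Pb is the price buyers pay.
Supply in terms of Pb becomes Qs = -693.5 + 7.5(Pb + 46) = -348.5 + 7.5Pb. Setting this equal to demand: 767 - 4Pb = -348.5 + 7.5Pb, so Pb = 97.
Sellers receive Ps = 97 + 46 = 143; Q' = 767 − 4·97 = 379.
Government outlay = subsidy × quantity = 46 × 379 = 17434.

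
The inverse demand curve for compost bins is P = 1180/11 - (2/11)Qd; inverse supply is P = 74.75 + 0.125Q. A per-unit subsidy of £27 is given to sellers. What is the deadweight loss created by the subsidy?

Pre-subsidy: 1180/11 - (2/11)Q = 74.75 + 0.125Q gives Q* = 106 and P* = 88.
With the subsidy, sellers receive Ps = Pb + 27 for each unit, where Pb is the price buyers pay.
On the curves, Pb = 1180/11 - (2/11)Q and Ps = 74.75 + 0.125Q; the wedge Ps − Pb = 27 gives 74.75 + 0.125Q − (1180/11 - (2/11)Q) = 27, so Q' = 194.
Then Pb = 1180/11 − (2/11)·194 = 72 and Ps = 74.75 + 0.125·194 = 99.
The subsidy expands output by 194 − 106 = 88 past the efficient level; on those units the gap between marginal cost and willingness to pay runs from 0 up to 27.
DWL = ½ × 27 × 88 = 1188.

Deadweight loss = £1188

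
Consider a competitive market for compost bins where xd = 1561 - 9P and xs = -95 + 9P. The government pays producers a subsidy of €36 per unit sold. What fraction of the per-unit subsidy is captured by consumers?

Consumer share = 0.5

Pre-subsidy: 1561 - 9P = -95 + 9P gives P* = 92, x* = 733.
With the subsidy, sellers receive Ps = Pb + 36 for each unit, where Pb is the price buyers pay.
Supply in terms of Pb becomes xs = -95 + 9(Pb + 36) = 229 + 9Pb. Setting this equal to demand: 1561 - 9Pb = 229 + 9Pb, so Pb = 74.
Sellers receive Ps = 74 + 36 = 110; x' = 1561 − 9·74 = 895.
Buyers' price falls by P* − Pb = 92 − 74 = 18; sellers' price rises by Ps − P* = 110 − 92 = 18.
So consumers capture 18/36 = 0.5 of each unit of subsidy.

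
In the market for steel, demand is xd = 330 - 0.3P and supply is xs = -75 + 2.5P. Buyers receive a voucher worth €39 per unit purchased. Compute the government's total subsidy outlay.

Government cost = 648765/56

Pre-subsidy: 330 - 0.3P = -75 + 2.5P gives P* = 2025/14, x* = 8025/28.
With the rebate, buyers effectively pay Pb = Ps − 39, where Ps is the price sellers receive.
Demand in terms of Ps becomes xd = 330 − 0.3(Ps − 39) = 341.7 - 0.3Ps. Setting this equal to supply: 341.7 - 0.3Ps = -75 + 2.5Ps, so Ps = 4167/28.
Buyers pay Pb = 4167/28 − 39 = 3075/28; x' = -75 + 2.5·(4167/28) = 16635/56.
Government outlay = subsidy × quantity = 39 × 16635/56 = 648765/56.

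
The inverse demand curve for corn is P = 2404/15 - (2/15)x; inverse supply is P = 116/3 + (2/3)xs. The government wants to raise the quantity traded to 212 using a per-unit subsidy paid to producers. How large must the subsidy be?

At x = 212, from the demand curve buyers pay Pb = 2404/15 − (2/15)·212 = 132; from the supply curve sellers need Ps = 116/3 + (2/3)·212 = 180.
The subsidy must fill the gap: s = Ps − Pb = 180 − 132 = 48.

Required subsidy s = 48 per unit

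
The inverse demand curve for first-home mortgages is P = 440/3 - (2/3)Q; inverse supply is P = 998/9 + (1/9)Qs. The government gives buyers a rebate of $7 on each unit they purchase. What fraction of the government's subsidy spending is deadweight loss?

Pre-subsidy: 440/3 - (2/3)Q = 998/9 + (1/9)Q gives Q* = 46 and P* = 116.
With the rebate, buyers effectively pay Pb = Ps − 7, where Ps is the price sellers receive.
On the curves, Pb = 440/3 - (2/3)Q and Ps = 998/9 + (1/9)Q; the wedge Ps − Pb = 7 gives 998/9 + (1/9)Q − (440/3 - (2/3)Q) = 7, so Q' = 55.
Then Pb = 440/3 − (2/3)·55 = 110 and Ps = 998/9 + (1/9)·55 = 117.
ΔCS = ½(46 + 55)(116 − 110) = 303; ΔPS = ½(46 + 55)(117 − 116) = 50.5.
Government spending = 7 × 55 = 385.
DWL = ½ × 7 × (55 − 46) = 31.5; fraction = 31.5 / 385 = 9/110.

DWL / government spending = 9/110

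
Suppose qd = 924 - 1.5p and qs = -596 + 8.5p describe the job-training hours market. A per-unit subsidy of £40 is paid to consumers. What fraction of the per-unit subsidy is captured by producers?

Producer share = 0.15

Pre-subsidy: 924 - 1.5p = -596 + 8.5p gives p* = 152, q* = 696.
With the rebate, buyers effectively pay pb = ps − 40, where ps is the price sellers receive.
Demand in terms of ps becomes qd = 924 − 1.5(ps − 40) = 984 - 1.5ps. Setting this equal to supply: 984 - 1.5ps = -596 + 8.5ps, so ps = 158.
Buyers pay pb = 158 − 40 = 118; q' = -596 + 8.5·158 = 747.
Buyers' price falls by p* − pb = 152 − 118 = 34; sellers' price rises by ps − p* = 158 − 152 = 6.
So producers capture 6/40 = 0.15 of each unit of subsidy.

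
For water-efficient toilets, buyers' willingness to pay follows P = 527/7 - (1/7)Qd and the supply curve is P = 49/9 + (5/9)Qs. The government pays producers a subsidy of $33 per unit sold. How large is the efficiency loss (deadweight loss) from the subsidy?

Deadweight loss = $779.625

Pre-subsidy: 527/7 - (1/7)Q = 49/9 + (5/9)Q gives Q* = 100 and P* = 61.
With the subsidy, sellers receive Ps = Pb + 33 for each unit, where Pb is the price buyers pay.
On the curves, Pb = 527/7 - (1/7)Q and Ps = 49/9 + (5/9)Q; the wedge Ps − Pb = 33 gives 49/9 + (5/9)Q − (527/7 - (1/7)Q) = 33, so Q' = 147.25.
Then Pb = 527/7 − (1/7)·147.25 = 54.25 and Ps = 49/9 + (5/9)·147.25 = 87.25.
The subsidy expands output by 147.25 − 100 = 47.25 past the efficient level; on those units the gap between marginal cost and willingness to pay runs from 0 up to 33.
DWL = ½ × 33 × 47.25 = 779.625.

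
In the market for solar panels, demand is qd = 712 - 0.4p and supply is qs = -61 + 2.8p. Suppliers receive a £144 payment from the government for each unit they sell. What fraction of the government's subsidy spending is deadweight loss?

Pre-subsidy: 712 - 0.4p = -61 + 2.8p gives p* = 241.5625, q* = 615.375.
With the subsidy, sellers receive ps = pb + 144 for each unit, where pb is the price buyers pay.
Supply in terms of pb becomes qs = -61 + 2.8(pb + 144) = 342.2 + 2.8pb. Setting this equal to demand: 712 - 0.4pb = 342.2 + 2.8pb, so pb = 115.5625.
Sellers receive ps = 115.5625 + 144 = 259.5625; q' = 712 − 0.4·115.5625 = 665.775.
ΔCS = ½(615.375 + 665.775)(241.5625 − 115.5625) = 80712.45; ΔPS = ½(615.375 + 665.775)(259.5625 − 241.5625) = 11530.35.
Government spending = 144 × 665.775 = 95871.6.
DWL = ½ × 144 × (665.775 − 615.375) = 3628.8; fraction = 3628.8 / 95871.6 = 112/2959.

DWL / government spending = 112/2959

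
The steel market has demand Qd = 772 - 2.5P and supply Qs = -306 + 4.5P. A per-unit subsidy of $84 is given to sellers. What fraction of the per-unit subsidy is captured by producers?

Producer share = 5/14

Pre-subsidy: 772 - 2.5P = -306 + 4.5P gives P* = 154, Q* = 387.
With the subsidy, sellers receive Ps = Pb + 84 for each unit, where Pb is the price buyers pay.
Supply in terms of Pb becomes Qs = -306 + 4.5(Pb + 84) = 72 + 4.5Pb. Setting this equal to demand: 772 - 2.5Pb = 72 + 4.5Pb, so Pb = 100.
Sellers receive Ps = 100 + 84 = 184; Q' = 772 − 2.5·100 = 522.
Buyers' price falls by P* − Pb = 154 − 100 = 54; sellers' price rises by Ps − P* = 184 − 154 = 30.
So producers capture 30/84 = 5/14 of each unit of subsidy.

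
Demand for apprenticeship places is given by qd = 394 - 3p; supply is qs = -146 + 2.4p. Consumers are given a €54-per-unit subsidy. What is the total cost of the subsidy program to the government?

Pre-subsidy: 394 - 3p = -146 + 2.4p gives p* = 100, q* = 94.
With the rebate, buyers effectively pay pb = ps − 54, where ps is the price sellers receive.
Demand in terms of ps becomes qd = 394 − 3(ps − 54) = 556 - 3ps. Setting this equal to supply: 556 - 3ps = -146 + 2.4ps, so ps = 130.
Buyers pay pb = 130 − 54 = 76; q' = -146 + 2.4·130 = 166.
Government outlay = subsidy × quantity = 54 × 166 = 8964.

Government cost = €8964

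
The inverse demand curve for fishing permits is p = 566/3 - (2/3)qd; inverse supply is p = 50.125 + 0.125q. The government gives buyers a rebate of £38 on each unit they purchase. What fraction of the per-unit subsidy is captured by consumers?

Consumer share = 16/19

Pre-subsidy: 566/3 - (2/3)q = 50.125 + 0.125q gives q* = 175 and p* = 72.
With the rebate, buyers effectively pay pb = ps − 38, where ps is the price sellers receive.
On the curves, pb = 566/3 - (2/3)q and ps = 50.125 + 0.125q; the wedge ps − pb = 38 gives 50.125 + 0.125q − (566/3 - (2/3)q) = 38, so q' = 223.
Then pb = 566/3 − (2/3)·223 = 40 and ps = 50.125 + 0.125·223 = 78.
Buyers' price falls by p* − pb = 72 − 40 = 32; sellers' price rises by ps − p* = 78 − 72 = 6.
So consumers capture 32/38 = 16/19 of each unit of subsidy.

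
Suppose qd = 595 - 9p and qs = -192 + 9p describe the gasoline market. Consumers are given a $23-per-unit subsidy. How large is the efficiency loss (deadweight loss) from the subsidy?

Pre-subsidy: 595 - 9p = -192 + 9p gives p* = 787/18, q* = 201.5.
With the rebate, buyers effectively pay pb = ps − 23, where ps is the price sellers receive.
Demand in terms of ps becomes qd = 595 − 9(ps − 23) = 802 - 9ps. Setting this equal to supply: 802 - 9ps = -192 + 9ps, so ps = 497/9.
Buyers pay pb = 497/9 − 23 = 290/9; q' = -192 + 9·(497/9) = 305.
The subsidy expands output by 305 − 201.5 = 103.5 past the efficient level; on those units the gap between marginal cost and willingness to pay runs from 0 up to 23.
DWL = ½ × 23 × 103.5 = 1190.25.

Deadweight loss = $1190.25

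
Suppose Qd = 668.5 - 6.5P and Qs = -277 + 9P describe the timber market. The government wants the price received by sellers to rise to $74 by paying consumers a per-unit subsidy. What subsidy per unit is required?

At a seller price of 74, quantity supplied is -277 + 9·74 = 389.
Buyers absorb 389 only when they pay Pb with 668.5 − 6.5·Pb = 389, i.e. Pb = 43.
s = Ps − Pb = 74 − 43 = 31.

Required subsidy s = $31 per unit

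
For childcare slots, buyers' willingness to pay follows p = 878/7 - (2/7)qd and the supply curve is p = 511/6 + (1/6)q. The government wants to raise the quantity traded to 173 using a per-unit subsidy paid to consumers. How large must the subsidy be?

Required subsidy s = 38 per unit

At q = 173, from the demand curve buyers pay pb = 878/7 − (2/7)·173 = 76; from the supply curve sellers need ps = 511/6 + (1/6)·173 = 114.
The subsidy must fill the gap: s = ps − pb = 114 − 76 = 38.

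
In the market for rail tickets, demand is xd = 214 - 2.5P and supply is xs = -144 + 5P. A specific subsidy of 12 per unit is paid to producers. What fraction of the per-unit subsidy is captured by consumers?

Consumer share = 2/3

Pre-subsidy: 214 - 2.5P = -144 + 5P gives P* = 716/15, x* = 284/3.
With the subsidy, sellers receive Ps = Pb + 12 for each unit, where Pb is the price buyers pay.
Supply in terms of Pb becomes xs = -144 + 5(Pb + 12) = -84 + 5Pb. Setting this equal to demand: 214 - 2.5Pb = -84 + 5Pb, so Pb = 596/15.
Sellers receive Ps = 596/15 + 12 = 776/15; x' = 214 − 2.5·(596/15) = 344/3.
Buyers' price falls by P* − Pb = 716/15 − 596/15 = 8; sellers' price rises by Ps − P* = 776/15 − 716/15 = 4.
So consumers capture 8/12 = 2/3 of each unit of subsidy.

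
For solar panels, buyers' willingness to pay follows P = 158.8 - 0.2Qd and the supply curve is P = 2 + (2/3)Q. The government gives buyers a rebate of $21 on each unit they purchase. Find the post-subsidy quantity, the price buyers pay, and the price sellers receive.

Q' = 2667/13; buyers pay 1531/13; sellers receive 1804/13

Pre-subsidy: 158.8 - 0.2Q = 2 + (2/3)Q gives Q* = 2352/13 and P* = 1594/13.
With the rebate, buyers effectively pay Pb = Ps − 21, where Ps is the price sellers receive.
On the curves, Pb = 158.8 - 0.2Q and Ps = 2 + (2/3)Q; the wedge Ps − Pb = 21 gives 2 + (2/3)Q − (158.8 - 0.2Q) = 21, so Q' = 2667/13.
Then Pb = 158.8 − 0.2·(2667/13) = 1531/13 and Ps = 2 + (2/3)·(2667/13) = 1804/13.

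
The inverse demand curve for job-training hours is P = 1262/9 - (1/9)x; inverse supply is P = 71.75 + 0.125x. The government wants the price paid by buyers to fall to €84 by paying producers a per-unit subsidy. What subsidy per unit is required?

At a buyer price of 84, quantity demanded is 1262 − 9·84 = 506.
Sellers supply 506 only when they receive Ps = 71.75 + 0.125·506 = 135.
s = Ps − Pb = 135 − 84 = 51.

Required subsidy s = €51 per unit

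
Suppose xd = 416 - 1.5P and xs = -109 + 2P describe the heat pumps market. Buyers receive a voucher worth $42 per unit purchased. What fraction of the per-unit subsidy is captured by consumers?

Consumer share = 4/7

Pre-subsidy: 416 - 1.5P = -109 + 2P gives P* = 150, x* = 191.
With the rebate, buyers effectively pay Pb = Ps − 42, where Ps is the price sellers receive.
Demand in terms of Ps becomes xd = 416 − 1.5(Ps − 42) = 479 - 1.5Ps. Setting this equal to supply: 479 - 1.5Ps = -109 + 2Ps, so Ps = 168.
Buyers pay Pb = 168 − 42 = 126; x' = -109 + 2·168 = 227.
Buyers' price falls by P* − Pb = 150 − 126 = 24; sellers' price rises by Ps − P* = 168 − 150 = 18.
So consumers capture 24/42 = 4/7 of each unit of subsidy.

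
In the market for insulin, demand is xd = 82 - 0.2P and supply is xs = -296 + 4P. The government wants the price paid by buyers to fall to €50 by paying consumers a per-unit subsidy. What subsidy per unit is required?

At a buyer price of 50, quantity demanded is 82 − 0.2·50 = 72.
Sellers supply 72 only when they receive Ps with -296 + 4·Ps = 72, i.e. Ps = 92.
s = Ps − Pb = 92 − 50 = 42.

Required subsidy s = €42 per unit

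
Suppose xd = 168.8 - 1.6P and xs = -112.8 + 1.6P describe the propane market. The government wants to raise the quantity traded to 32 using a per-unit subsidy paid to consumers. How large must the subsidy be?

Required subsidy s = 5 per unit

At x = 32, invert demand for the buyer price: Pb = (168.8 − 32)/1.6 = 85.5; invert supply for the seller price: Ps = (32 − (-112.8))/1.6 = 90.5.
The subsidy must fill the gap: s = Ps − Pb = 90.5 − 85.5 = 5.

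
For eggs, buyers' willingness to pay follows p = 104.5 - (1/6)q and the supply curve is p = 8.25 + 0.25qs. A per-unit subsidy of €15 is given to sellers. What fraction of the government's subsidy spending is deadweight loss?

DWL / government spending = 6/89

Pre-subsidy: 104.5 - (1/6)q = 8.25 + 0.25q gives q* = 231 and p* = 66.
With the subsidy, sellers receive ps = pb + 15 for each unit, where pb is the price buyers pay.
On the curves, pb = 104.5 - (1/6)q and ps = 8.25 + 0.25q; the wedge ps − pb = 15 gives 8.25 + 0.25q − (104.5 - (1/6)q) = 15, so q' = 267.
Then pb = 104.5 − (1/6)·267 = 60 and ps = 8.25 + 0.25·267 = 75.
ΔCS = ½(231 + 267)(66 − 60) = 1494; ΔPS = ½(231 + 267)(75 − 66) = 2241.
Government spending = 15 × 267 = 4005.
DWL = ½ × 15 × (267 − 231) = 270; fraction = 270 / 4005 = 6/89.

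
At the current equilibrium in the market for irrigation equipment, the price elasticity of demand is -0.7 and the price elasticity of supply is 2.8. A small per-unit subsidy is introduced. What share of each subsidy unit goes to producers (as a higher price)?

Producer share = 0.2

For a small subsidy around the equilibrium, the benefit split depends on the relative slopes, which at a point are proportional to the elasticities.
Buyer share = εs/(εs + |εd|) = 2.8/(2.8 + 0.7) = 0.8; seller share = |εd|/(εs + |εd|) = 0.2.
So producers capture 0.2 of the subsidy.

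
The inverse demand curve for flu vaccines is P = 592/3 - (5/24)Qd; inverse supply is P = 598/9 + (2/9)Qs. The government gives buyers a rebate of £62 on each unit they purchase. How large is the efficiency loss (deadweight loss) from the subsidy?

Pre-subsidy: 592/3 - (5/24)Q = 598/9 + (2/9)Q gives Q* = 304 and P* = 134.
With the rebate, buyers effectively pay Pb = Ps − 62, where Ps is the price sellers receive.
On the curves, Pb = 592/3 - (5/24)Q and Ps = 598/9 + (2/9)Q; the wedge Ps − Pb = 62 gives 598/9 + (2/9)Q − (592/3 - (5/24)Q) = 62, so Q' = 448.
Then Pb = 592/3 − (5/24)·448 = 104 and Ps = 598/9 + (2/9)·448 = 166.
The subsidy expands output by 448 − 304 = 144 past the efficient level; on those units the gap between marginal cost and willingness to pay runs from 0 up to 62.
DWL = ½ × 62 × 144 = 4464.

Deadweight loss = £4464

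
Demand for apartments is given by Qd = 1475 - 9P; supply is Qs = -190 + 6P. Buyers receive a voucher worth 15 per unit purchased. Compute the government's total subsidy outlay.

Government cost = 7950

Pre-subsidy: 1475 - 9P = -190 + 6P gives P* = 111, Q* = 476.
With the rebate, buyers effectively pay Pb = Ps − 15, where Ps is the price sellers receive.
Demand in terms of Ps becomes Qd = 1475 − 9(Ps − 15) = 1610 - 9Ps. Setting this equal to supply: 1610 - 9Ps = -190 + 6Ps, so Ps = 120.
Buyers pay Pb = 120 − 15 = 105; Q' = -190 + 6·120 = 530.
Government outlay = subsidy × quantity = 15 × 530 = 7950.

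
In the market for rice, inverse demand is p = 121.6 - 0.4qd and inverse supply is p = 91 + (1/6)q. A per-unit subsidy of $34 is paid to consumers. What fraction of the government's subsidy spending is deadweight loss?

DWL / government spending = 5/19

Pre-subsidy: 121.6 - 0.4q = 91 + (1/6)q gives q* = 54 and p* = 100.
With the rebate, buyers effectively pay pb = ps − 34, where ps is the price sellers receive.
On the curves, pb = 121.6 - 0.4q and ps = 91 + (1/6)q; the wedge ps − pb = 34 gives 91 + (1/6)q − (121.6 - 0.4q) = 34, so q' = 114.
Then pb = 121.6 − 0.4·114 = 76 and ps = 91 + (1/6)·114 = 110.
ΔCS = ½(54 + 114)(100 − 76) = 2016; ΔPS = ½(54 + 114)(110 − 100) = 840.
Government spending = 34 × 114 = 3876.
DWL = ½ × 34 × (114 − 54) = 1020; fraction = 1020 / 3876 = 5/19.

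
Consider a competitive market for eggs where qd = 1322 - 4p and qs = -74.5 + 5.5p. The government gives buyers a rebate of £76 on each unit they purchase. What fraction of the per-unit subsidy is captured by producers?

Pre-subsidy: 1322 - 4p = -74.5 + 5.5p gives p* = 147, q* = 734.
With the rebate, buyers effectively pay pb = ps − 76, where ps is the price sellers receive.
Demand in terms of ps becomes qd = 1322 − 4(ps − 76) = 1626 - 4ps. Setting this equal to supply: 1626 - 4ps = -74.5 + 5.5ps, so ps = 179.
Buyers pay pb = 179 − 76 = 103; q' = -74.5 + 5.5·179 = 910.
Buyers' price falls by p* − pb = 147 − 103 = 44; sellers' price rises by ps − p* = 179 − 147 = 32.
So producers capture 32/76 = 8/19 of each unit of subsidy.

Producer share = 8/19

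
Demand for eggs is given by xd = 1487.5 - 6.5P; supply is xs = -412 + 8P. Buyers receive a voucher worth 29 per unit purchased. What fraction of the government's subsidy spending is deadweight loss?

Pre-subsidy: 1487.5 - 6.5P = -412 + 8P gives P* = 131, x* = 636.
With the rebate, buyers effectively pay Pb = Ps − 29, where Ps is the price sellers receive.
Demand in terms of Ps becomes xd = 1487.5 − 6.5(Ps − 29) = 1676 - 6.5Ps. Setting this equal to supply: 1676 - 6.5Ps = -412 + 8Ps, so Ps = 144.
Buyers pay Pb = 144 − 29 = 115; x' = -412 + 8·144 = 740.
ΔCS = ½(636 + 740)(131 − 115) = 11008; ΔPS = ½(636 + 740)(144 − 131) = 8944.
Government spending = 29 × 740 = 21460.
DWL = ½ × 29 × (740 − 636) = 1508; fraction = 1508 / 21460 = 13/185.

DWL / government spending = 13/185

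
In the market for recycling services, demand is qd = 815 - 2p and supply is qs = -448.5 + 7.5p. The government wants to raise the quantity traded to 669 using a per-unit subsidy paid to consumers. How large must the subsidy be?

At q = 669, invert demand for the buyer price: pb = (815 − 669)/2 = 73; invert supply for the seller price: ps = (669 − (-448.5))/7.5 = 149.
The subsidy must fill the gap: s = ps − pb = 149 − 73 = 76.

Required subsidy s = 76 per unit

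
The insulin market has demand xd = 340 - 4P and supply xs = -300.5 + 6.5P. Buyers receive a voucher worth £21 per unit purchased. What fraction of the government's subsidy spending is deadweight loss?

Pre-subsidy: 340 - 4P = -300.5 + 6.5P gives P* = 61, x* = 96.
With the rebate, buyers effectively pay Pb = Ps − 21, where Ps is the price sellers receive.
Demand in terms of Ps becomes xd = 340 − 4(Ps − 21) = 424 - 4Ps. Setting this equal to supply: 424 - 4Ps = -300.5 + 6.5Ps, so Ps = 69.
Buyers pay Pb = 69 − 21 = 48; x' = -300.5 + 6.5·69 = 148.
ΔCS = ½(96 + 148)(61 − 48) = 1586; ΔPS = ½(96 + 148)(69 − 61) = 976.
Government spending = 21 × 148 = 3108.
DWL = ½ × 21 × (148 − 96) = 546; fraction = 546 / 3108 = 13/74.

DWL / government spending = 13/74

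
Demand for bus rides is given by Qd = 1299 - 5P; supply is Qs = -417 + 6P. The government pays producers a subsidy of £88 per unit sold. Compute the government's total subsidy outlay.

Government cost = £66792

Pre-subsidy: 1299 - 5P = -417 + 6P gives P* = 156, Q* = 519.
With the subsidy, sellers receive Ps = Pb + 88 for each unit, where Pb is the price buyers pay.
Supply in terms of Pb becomes Qs = -417 + 6(Pb + 88) = 111 + 6Pb. Setting this equal to demand: 1299 - 5Pb = 111 + 6Pb, so Pb = 108.
Sellers receive Ps = 108 + 88 = 196; Q' = 1299 − 5·108 = 759.
Government outlay = subsidy × quantity = 88 × 759 = 66792.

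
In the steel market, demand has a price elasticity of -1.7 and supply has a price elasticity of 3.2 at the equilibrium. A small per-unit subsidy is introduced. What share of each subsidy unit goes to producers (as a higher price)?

For a small subsidy around the equilibrium, the benefit split depends on the relative slopes, which at a point are proportional to the elasticities.
Buyer share = εs/(εs + |εd|) = 3.2/(3.2 + 1.7) = 32/49; seller share = |εd|/(εs + |εd|) = 17/49.
So producers capture 17/49 of the subsidy.

Producer share = 17/49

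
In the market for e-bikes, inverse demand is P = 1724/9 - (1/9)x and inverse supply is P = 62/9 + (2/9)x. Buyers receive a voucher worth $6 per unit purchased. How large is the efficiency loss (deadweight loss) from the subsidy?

Deadweight loss = $54

Pre-subsidy: 1724/9 - (1/9)x = 62/9 + (2/9)x gives x* = 554 and P* = 130.
With the rebate, buyers effectively pay Pb = Ps − 6, where Ps is the price sellers receive.
On the curves, Pb = 1724/9 - (1/9)x and Ps = 62/9 + (2/9)x; the wedge Ps − Pb = 6 gives 62/9 + (2/9)x − (1724/9 - (1/9)x) = 6, so x' = 572.
Then Pb = 1724/9 − (1/9)·572 = 128 and Ps = 62/9 + (2/9)·572 = 134.
The subsidy expands output by 572 − 554 = 18 past the efficient level; on those units the gap between marginal cost and willingness to pay runs from 0 up to 6.
DWL = ½ × 6 × 18 = 54.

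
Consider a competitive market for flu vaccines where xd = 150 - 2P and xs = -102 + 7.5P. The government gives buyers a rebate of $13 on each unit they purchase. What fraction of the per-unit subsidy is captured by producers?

Pre-subsidy: 150 - 2P = -102 + 7.5P gives P* = 504/19, x* = 1842/19.
With the rebate, buyers effectively pay Pb = Ps − 13, where Ps is the price sellers receive.
Demand in terms of Ps becomes xd = 150 − 2(Ps − 13) = 176 - 2Ps. Setting this equal to supply: 176 - 2Ps = -102 + 7.5Ps, so Ps = 556/19.
Buyers pay Pb = 556/19 − 13 = 309/19; x' = -102 + 7.5·(556/19) = 2232/19.
Buyers' price falls by P* − Pb = 504/19 − 309/19 = 195/19; sellers' price rises by Ps − P* = 556/19 − 504/19 = 52/19.
So producers capture (52/19)/13 = 4/19 of each unit of subsidy.

Producer share = 4/19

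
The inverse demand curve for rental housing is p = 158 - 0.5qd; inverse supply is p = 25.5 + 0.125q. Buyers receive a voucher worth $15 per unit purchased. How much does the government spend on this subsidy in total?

Government cost = $3540

Pre-subsidy: 158 - 0.5q = 25.5 + 0.125q gives q* = 212 and p* = 52.
With the rebate, buyers effectively pay pb = ps − 15, where ps is the price sellers receive.
On the curves, pb = 158 - 0.5q and ps = 25.5 + 0.125q; the wedge ps − pb = 15 gives 25.5 + 0.125q − (158 - 0.5q) = 15, so q' = 236.
Then pb = 158 − 0.5·236 = 40 and ps = 25.5 + 0.125·236 = 55.
Government outlay = subsidy × quantity = 15 × 236 = 3540.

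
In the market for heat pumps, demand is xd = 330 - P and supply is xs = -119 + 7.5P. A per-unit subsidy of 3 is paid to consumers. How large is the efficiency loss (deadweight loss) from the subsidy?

Deadweight loss = 135/34

Pre-subsidy: 330 - P = -119 + 7.5P gives P* = 898/17, x* = 4712/17.
With the rebate, buyers effectively pay Pb = Ps − 3, where Ps is the price sellers receive.
Demand in terms of Ps becomes xd = 330 − 1(Ps − 3) = 333 - Ps. Setting this equal to supply: 333 - Ps = -119 + 7.5Ps, so Ps = 904/17.
Buyers pay Pb = 904/17 − 3 = 853/17; x' = -119 + 7.5·(904/17) = 4757/17.
The subsidy expands output by 4757/17 − 4712/17 = 45/17 past the efficient level; on those units the gap between marginal cost and willingness to pay runs from 0 up to 3.
DWL = ½ × 3 × 45/17 = 135/34.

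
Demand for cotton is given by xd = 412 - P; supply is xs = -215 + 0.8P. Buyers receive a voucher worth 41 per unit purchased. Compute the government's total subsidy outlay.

Pre-subsidy: 412 - P = -215 + 0.8P gives P* = 1045/3, x* = 191/3.
With the rebate, buyers effectively pay Pb = Ps − 41, where Ps is the price sellers receive.
Demand in terms of Ps becomes xd = 412 − 1(Ps − 41) = 453 - Ps. Setting this equal to supply: 453 - Ps = -215 + 0.8Ps, so Ps = 3340/9.
Buyers pay Pb = 3340/9 − 41 = 2971/9; x' = -215 + 0.8·(3340/9) = 737/9.
Government outlay = subsidy × quantity = 41 × 737/9 = 30217/9.

Government cost = 30217/9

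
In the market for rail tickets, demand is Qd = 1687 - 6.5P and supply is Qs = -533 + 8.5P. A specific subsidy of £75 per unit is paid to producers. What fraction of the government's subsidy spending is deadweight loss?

DWL / government spending = 221/1602

Pre-subsidy: 1687 - 6.5P = -533 + 8.5P gives P* = 148, Q* = 725.
With the subsidy, sellers receive Ps = Pb + 75 for each unit, where Pb is the price buyers pay.
Supply in terms of Pb becomes Qs = -533 + 8.5(Pb + 75) = 104.5 + 8.5Pb. Setting this equal to demand: 1687 - 6.5Pb = 104.5 + 8.5Pb, so Pb = 105.5.
Sellers receive Ps = 105.5 + 75 = 180.5; Q' = 1687 − 6.5·105.5 = 1001.25.
ΔCS = ½(725 + 1001.25)(148 − 105.5) = 36682.8125; ΔPS = ½(725 + 1001.25)(180.5 − 148) = 28051.5625.
Government spending = 75 × 1001.25 = 75093.75.
DWL = ½ × 75 × (1001.25 − 725) = 10359.375; fraction = 10359.375 / 75093.75 = 221/1602.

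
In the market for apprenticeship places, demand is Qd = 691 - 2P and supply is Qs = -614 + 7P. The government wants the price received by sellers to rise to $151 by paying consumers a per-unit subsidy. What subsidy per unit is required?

Required subsidy s = $27 per unit

At a seller price of 151, quantity supplied is -614 + 7·151 = 443.
Buyers absorb 443 only when they pay Pb with 691 − 2·Pb = 443, i.e. Pb = 124.
s = Ps − Pb = 151 − 124 = 27.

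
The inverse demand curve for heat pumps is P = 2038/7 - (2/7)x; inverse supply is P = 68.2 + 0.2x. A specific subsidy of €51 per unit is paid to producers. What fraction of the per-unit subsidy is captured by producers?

Pre-subsidy: 2038/7 - (2/7)x = 68.2 + 0.2x gives x* = 459 and P* = 160.
With the subsidy, sellers receive Ps = Pb + 51 for each unit, where Pb is the price buyers pay.
On the curves, Pb = 2038/7 - (2/7)x and Ps = 68.2 + 0.2x; the wedge Ps − Pb = 51 gives 68.2 + 0.2x − (2038/7 - (2/7)x) = 51, so x' = 564.
Then Pb = 2038/7 − (2/7)·564 = 130 and Ps = 68.2 + 0.2·564 = 181.
Buyers' price falls by P* − Pb = 160 − 130 = 30; sellers' price rises by Ps − P* = 181 − 160 = 21.
So producers capture 21/51 = 7/17 of each unit of subsidy.

Producer share = 7/17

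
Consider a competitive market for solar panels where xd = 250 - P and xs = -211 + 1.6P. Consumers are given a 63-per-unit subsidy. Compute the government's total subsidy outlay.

Pre-subsidy: 250 - P = -211 + 1.6P gives P* = 2305/13, x* = 945/13.
With the rebate, buyers effectively pay Pb = Ps − 63, where Ps is the price sellers receive.
Demand in terms of Ps becomes xd = 250 − 1(Ps − 63) = 313 - Ps. Setting this equal to supply: 313 - Ps = -211 + 1.6Ps, so Ps = 2620/13.
Buyers pay Pb = 2620/13 − 63 = 1801/13; x' = -211 + 1.6·(2620/13) = 1449/13.
Government outlay = subsidy × quantity = 63 × 1449/13 = 91287/13.

Government cost = 91287/13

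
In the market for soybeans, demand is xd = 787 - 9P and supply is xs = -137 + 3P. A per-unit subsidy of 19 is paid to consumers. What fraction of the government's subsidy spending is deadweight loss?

Pre-subsidy: 787 - 9P = -137 + 3P gives P* = 77, x* = 94.
With the rebate, buyers effectively pay Pb = Ps − 19, where Ps is the price sellers receive.
Demand in terms of Ps becomes xd = 787 − 9(Ps − 19) = 958 - 9Ps. Setting this equal to supply: 958 - 9Ps = -137 + 3Ps, so Ps = 91.25.
Buyers pay Pb = 91.25 − 19 = 72.25; x' = -137 + 3·91.25 = 136.75.
ΔCS = ½(94 + 136.75)(77 − 72.25) = 548.03125; ΔPS = ½(94 + 136.75)(91.25 − 77) = 1644.09375.
Government spending = 19 × 136.75 = 2598.25.
DWL = ½ × 19 × (136.75 − 94) = 406.125; fraction = 406.125 / 2598.25 = 171/1094.

DWL / government spending = 171/1094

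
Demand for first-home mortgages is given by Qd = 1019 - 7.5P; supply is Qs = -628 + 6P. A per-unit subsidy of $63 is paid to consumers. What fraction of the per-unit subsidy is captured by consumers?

Consumer share = 4/9

Pre-subsidy: 1019 - 7.5P = -628 + 6P gives P* = 122, Q* = 104.
With the rebate, buyers effectively pay Pb = Ps − 63, where Ps is the price sellers receive.
Demand in terms of Ps becomes Qd = 1019 − 7.5(Ps − 63) = 1491.5 - 7.5Ps. Setting this equal to supply: 1491.5 - 7.5Ps = -628 + 6Ps, so Ps = 157.
Buyers pay Pb = 157 − 63 = 94; Q' = -628 + 6·157 = 314.
Buyers' price falls by P* − Pb = 122 − 94 = 28; sellers' price rises by Ps − P* = 157 − 122 = 35.
So consumers capture 28/63 = 4/9 of each unit of subsidy.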